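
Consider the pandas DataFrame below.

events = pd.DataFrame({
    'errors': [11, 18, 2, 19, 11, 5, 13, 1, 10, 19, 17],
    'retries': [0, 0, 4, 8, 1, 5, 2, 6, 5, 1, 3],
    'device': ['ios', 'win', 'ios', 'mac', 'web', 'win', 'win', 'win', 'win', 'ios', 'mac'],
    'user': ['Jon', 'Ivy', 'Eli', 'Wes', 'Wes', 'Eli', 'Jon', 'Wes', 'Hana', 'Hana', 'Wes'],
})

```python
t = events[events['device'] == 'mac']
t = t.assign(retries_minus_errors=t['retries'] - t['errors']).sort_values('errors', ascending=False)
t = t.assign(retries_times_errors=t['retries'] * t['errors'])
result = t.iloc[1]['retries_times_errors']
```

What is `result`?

51

filter rows where device == 'mac':
    errors  retries device user
3       19        8    mac  Wes
10      17        3    mac  Wes
add column retries_minus_errors = t['retries'] - t['errors']:
    errors  retries device user  retries_minus_errors
3       19        8    mac  Wes                   -11
10      17        3    mac  Wes                   -14
sort by errors descending:
    errors  retries device user  retries_minus_errors
3       19        8    mac  Wes                   -11
10      17        3    mac  Wes                   -14
add column retries_times_errors = t['retries'] * t['errors']:
    errors  retries device user  retries_minus_errors  retries_times_errors
3       19        8    mac  Wes                   -11                   152
10      17        3    mac  Wes                   -14                    51
Taking the value at position 1, column 'retries_times_errors' gives 51.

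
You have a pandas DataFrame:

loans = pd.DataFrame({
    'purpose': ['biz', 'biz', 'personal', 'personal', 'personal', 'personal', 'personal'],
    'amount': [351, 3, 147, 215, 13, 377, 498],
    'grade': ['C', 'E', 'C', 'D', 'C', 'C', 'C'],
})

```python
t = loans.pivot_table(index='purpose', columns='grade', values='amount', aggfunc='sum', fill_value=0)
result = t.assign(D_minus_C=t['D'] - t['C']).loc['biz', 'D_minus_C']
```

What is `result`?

pivot: rows=purpose, cols=grade, sum(amount):
grade        C    D  E
purpose               
biz        351    0  3
personal  1035  215  0
add column D_minus_C = t['D'] - t['C']:
grade        C    D  E  D_minus_C
purpose                          
biz        351    0  3       -351
personal  1035  215  0       -820
Hence -351.

-351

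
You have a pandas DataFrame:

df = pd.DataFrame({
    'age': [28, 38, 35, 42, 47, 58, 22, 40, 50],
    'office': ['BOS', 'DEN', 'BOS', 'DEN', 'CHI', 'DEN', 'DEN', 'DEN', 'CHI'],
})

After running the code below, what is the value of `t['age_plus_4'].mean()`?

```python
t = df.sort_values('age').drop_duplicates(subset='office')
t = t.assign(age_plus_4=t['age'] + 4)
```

36.3333333333

sort by age:
   age office
6   22    DEN
0   28    BOS
2   35    BOS
1   38    DEN
7   40    DEN
3   42    DEN
4   47    CHI
8   50    CHI
5   58    DEN
drop duplicate office (keep=first):
   age office
6   22    DEN
0   28    BOS
4   47    CHI
add column age_plus_4 = t['age'] + 4:
   age office  age_plus_4
6   22    DEN          26
0   28    BOS          32
4   47    CHI          51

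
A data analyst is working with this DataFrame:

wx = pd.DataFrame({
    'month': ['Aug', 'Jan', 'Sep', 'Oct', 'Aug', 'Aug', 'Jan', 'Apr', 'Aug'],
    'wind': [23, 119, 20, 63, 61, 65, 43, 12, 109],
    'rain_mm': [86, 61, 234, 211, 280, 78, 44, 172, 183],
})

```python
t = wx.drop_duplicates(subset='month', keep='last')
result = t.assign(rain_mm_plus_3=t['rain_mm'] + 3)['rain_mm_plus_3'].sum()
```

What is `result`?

drop duplicate month (keep=last):
  month  wind  rain_mm
2   Sep    20      234
3   Oct    63      211
6   Jan    43       44
7   Apr    12      172
8   Aug   109      183
add column rain_mm_plus_3 = t['rain_mm'] + 3:
  month  wind  rain_mm  rain_mm_plus_3
2   Sep    20      234             237
3   Oct    63      211             214
6   Jan    43       44              47
7   Apr    12      172             175
8   Aug   109      183             186
Reading off the sum of column 'rain_mm_plus_3', we get 859.

859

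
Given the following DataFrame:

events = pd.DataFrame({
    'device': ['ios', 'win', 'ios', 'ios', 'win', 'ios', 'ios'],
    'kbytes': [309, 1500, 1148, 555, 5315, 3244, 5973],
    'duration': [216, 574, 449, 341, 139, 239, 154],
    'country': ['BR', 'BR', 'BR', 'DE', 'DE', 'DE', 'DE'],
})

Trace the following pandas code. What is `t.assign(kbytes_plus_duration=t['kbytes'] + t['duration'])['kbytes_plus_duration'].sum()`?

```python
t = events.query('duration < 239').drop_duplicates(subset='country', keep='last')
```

filter rows where duration < 239:
  device  kbytes  duration country
0    ios     309       216      BR
4    win    5315       139      DE
6    ios    5973       154      DE
drop duplicate country (keep=last):
  device  kbytes  duration country
0    ios     309       216      BR
6    ios    5973       154      DE
add column kbytes_plus_duration = t['kbytes'] + t['duration']:
  device  kbytes  duration country  kbytes_plus_duration
0    ios     309       216      BR                   525
6    ios    5973       154      DE                  6127
Hence 6652.

6652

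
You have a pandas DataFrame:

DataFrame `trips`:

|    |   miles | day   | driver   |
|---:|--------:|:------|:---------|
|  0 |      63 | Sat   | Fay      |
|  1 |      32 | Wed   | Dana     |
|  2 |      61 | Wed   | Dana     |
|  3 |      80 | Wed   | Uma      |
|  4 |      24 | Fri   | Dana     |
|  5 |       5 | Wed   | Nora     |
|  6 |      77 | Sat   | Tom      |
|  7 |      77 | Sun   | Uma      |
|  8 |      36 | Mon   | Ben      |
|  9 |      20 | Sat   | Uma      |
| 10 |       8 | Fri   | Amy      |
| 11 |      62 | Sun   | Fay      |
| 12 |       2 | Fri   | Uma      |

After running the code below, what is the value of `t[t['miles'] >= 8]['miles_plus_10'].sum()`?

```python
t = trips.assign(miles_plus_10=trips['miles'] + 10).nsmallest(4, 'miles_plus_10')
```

48

add column miles_plus_10 = trips['miles'] + 10:
    miles  day driver  miles_plus_10
0      63  Sat    Fay             73
1      32  Wed   Dana             42
2      61  Wed   Dana             71
3      80  Wed    Uma             90
4      24  Fri   Dana             34
5       5  Wed   Nora             15
6      77  Sat    Tom             87
7      77  Sun    Uma             87
8      36  Mon    Ben             46
9      20  Sat    Uma             30
10      8  Fri    Amy             18
11     62  Sun    Fay             72
12      2  Fri    Uma             12
take 4 rows with smallest miles_plus_10:
    miles  day driver  miles_plus_10
12      2  Fri    Uma             12
5       5  Wed   Nora             15
10      8  Fri    Amy             18
9      20  Sat    Uma             30
filter rows where miles >= 8:
    miles  day driver  miles_plus_10
10      8  Fri    Amy             18
9      20  Sat    Uma             30
Hence 48.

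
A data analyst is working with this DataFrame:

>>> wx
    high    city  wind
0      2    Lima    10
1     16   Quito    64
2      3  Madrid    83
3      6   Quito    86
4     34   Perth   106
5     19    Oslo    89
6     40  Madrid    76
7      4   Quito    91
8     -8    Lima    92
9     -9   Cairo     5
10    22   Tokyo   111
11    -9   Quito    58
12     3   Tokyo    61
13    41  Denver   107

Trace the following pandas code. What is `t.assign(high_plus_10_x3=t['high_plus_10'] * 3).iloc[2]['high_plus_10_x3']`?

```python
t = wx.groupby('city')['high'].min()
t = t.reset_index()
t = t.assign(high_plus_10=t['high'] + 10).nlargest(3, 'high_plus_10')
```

group by city, min of high:
city
Cairo     -9
Denver    41
Lima      -8
Madrid     3
Oslo      19
Perth     34
Quito     -9
Tokyo      3
Name: high, dtype: int64
reset_index():
     city  high
0   Cairo    -9
1  Denver    41
2    Lima    -8
3  Madrid     3
4    Oslo    19
5   Perth    34
6   Quito    -9
7   Tokyo     3
add column high_plus_10 = t['high'] + 10:
     city  high  high_plus_10
0   Cairo    -9             1
1  Denver    41            51
2    Lima    -8             2
3  Madrid     3            13
4    Oslo    19            29
5   Perth    34            44
6   Quito    -9             1
7   Tokyo     3            13
take 3 rows with largest high_plus_10:
     city  high  high_plus_10
1  Denver    41            51
5   Perth    34            44
4    Oslo    19            29
add column high_plus_10_x3 = t['high_plus_10'] * 3:
     city  high  high_plus_10  high_plus_10_x3
1  Denver    41            51              153
5   Perth    34            44              132
4    Oslo    19            29               87
Then the value at position 2, column 'high_plus_10_x3': 87

87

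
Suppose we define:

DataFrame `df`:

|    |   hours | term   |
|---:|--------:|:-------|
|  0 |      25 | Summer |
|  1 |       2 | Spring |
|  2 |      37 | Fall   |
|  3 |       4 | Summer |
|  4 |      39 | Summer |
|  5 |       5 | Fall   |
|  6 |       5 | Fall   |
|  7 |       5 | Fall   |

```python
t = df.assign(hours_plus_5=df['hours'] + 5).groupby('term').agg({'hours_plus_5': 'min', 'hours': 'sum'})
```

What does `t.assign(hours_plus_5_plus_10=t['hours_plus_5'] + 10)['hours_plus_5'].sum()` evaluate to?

add column hours_plus_5 = df['hours'] + 5:
   hours    term  hours_plus_5
0     25  Summer            30
1      2  Spring             7
2     37    Fall            42
3      4  Summer             9
4     39  Summer            44
5      5    Fall            10
6      5    Fall            10
7      5    Fall            10
group by term: min(hours_plus_5), sum(hours):
        hours_plus_5  hours
term                       
Fall              10     52
Spring             7      2
Summer             9     68
add column hours_plus_5_plus_10 = t['hours_plus_5'] + 10:
        hours_plus_5  hours  hours_plus_5_plus_10
term                                             
Fall              10     52                    20
Spring             7      2                    17
Summer             9     68                    19

26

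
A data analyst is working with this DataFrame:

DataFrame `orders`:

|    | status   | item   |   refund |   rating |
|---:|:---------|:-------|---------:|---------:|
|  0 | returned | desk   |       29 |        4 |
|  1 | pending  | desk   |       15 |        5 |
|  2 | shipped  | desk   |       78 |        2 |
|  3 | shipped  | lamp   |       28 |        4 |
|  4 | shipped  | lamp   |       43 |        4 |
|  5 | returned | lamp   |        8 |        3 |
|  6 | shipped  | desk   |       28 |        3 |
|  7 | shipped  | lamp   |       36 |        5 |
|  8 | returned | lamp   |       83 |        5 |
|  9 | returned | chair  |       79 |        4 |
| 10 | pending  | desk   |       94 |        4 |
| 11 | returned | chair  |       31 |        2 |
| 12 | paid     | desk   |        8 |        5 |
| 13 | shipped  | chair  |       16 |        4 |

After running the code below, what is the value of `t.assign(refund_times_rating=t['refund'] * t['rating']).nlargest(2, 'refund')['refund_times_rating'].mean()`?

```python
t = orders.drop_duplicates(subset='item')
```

216.0

drop duplicate item (keep=first):
     status   item  refund  rating
0  returned   desk      29       4
3   shipped   lamp      28       4
9  returned  chair      79       4
add column refund_times_rating = t['refund'] * t['rating']:
     status   item  refund  rating  refund_times_rating
0  returned   desk      29       4                  116
3   shipped   lamp      28       4                  112
9  returned  chair      79       4                  316
take 2 rows with largest refund:
     status   item  refund  rating  refund_times_rating
9  returned  chair      79       4                  316
0  returned   desk      29       4                  116
So mean() = 216.0.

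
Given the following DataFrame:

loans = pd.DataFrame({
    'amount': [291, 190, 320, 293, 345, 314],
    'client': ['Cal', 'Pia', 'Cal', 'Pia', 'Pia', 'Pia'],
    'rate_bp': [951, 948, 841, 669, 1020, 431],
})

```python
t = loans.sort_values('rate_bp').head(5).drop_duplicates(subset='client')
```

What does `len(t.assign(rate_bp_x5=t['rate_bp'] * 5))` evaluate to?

2

sort by rate_bp:
   amount client  rate_bp
5     314    Pia      431
3     293    Pia      669
2     320    Cal      841
1     190    Pia      948
0     291    Cal      951
4     345    Pia     1020
take first 5 rows:
   amount client  rate_bp
5     314    Pia      431
3     293    Pia      669
2     320    Cal      841
1     190    Pia      948
0     291    Cal      951
drop duplicate client (keep=first):
   amount client  rate_bp
5     314    Pia      431
2     320    Cal      841
add column rate_bp_x5 = t['rate_bp'] * 5:
   amount client  rate_bp  rate_bp_x5
5     314    Pia      431        2155
2     320    Cal      841        4205
Then the number of rows: 2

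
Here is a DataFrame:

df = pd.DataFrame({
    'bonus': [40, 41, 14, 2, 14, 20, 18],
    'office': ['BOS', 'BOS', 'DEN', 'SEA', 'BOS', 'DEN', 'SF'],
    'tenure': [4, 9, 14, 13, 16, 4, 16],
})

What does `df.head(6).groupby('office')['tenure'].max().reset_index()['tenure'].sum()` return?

take first 6 rows:
   bonus office  tenure
0     40    BOS       4
1     41    BOS       9
2     14    DEN      14
3      2    SEA      13
4     14    BOS      16
5     20    DEN       4
group by office, max of tenure:
office
BOS    16
DEN    14
SEA    13
Name: tenure, dtype: int64
reset_index():
  office  tenure
0    BOS      16
1    DEN      14
2    SEA      13
Taking the sum of column 'tenure' gives 43.

43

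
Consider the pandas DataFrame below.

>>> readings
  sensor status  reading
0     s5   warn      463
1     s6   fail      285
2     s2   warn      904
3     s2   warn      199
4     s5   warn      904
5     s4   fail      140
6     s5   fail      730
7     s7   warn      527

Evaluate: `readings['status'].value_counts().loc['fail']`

3

value_counts of status:
status
warn    5
fail    3
Name: count, dtype: int64
Taking the value at index 'fail' gives 3.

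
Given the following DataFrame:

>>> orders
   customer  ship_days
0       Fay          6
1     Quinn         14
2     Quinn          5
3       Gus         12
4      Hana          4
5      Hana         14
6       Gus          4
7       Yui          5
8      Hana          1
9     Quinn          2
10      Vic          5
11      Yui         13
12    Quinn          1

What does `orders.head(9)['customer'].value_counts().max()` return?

take first 9 rows:
  customer  ship_days
0      Fay          6
1    Quinn         14
2    Quinn          5
3      Gus         12
4     Hana          4
5     Hana         14
6      Gus          4
7      Yui          5
8     Hana          1
value_counts of customer:
customer
Hana     3
Quinn    2
Gus      2
Fay      1
Yui      1
Name: count, dtype: int64
Reading off the max of the resulting series, we get 3.

3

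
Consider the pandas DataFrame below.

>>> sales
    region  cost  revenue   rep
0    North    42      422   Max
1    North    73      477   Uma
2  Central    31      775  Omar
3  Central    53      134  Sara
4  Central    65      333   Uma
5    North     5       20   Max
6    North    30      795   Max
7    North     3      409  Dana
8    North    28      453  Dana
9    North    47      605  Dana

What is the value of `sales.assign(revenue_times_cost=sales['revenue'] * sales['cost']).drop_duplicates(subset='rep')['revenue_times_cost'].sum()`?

84899

add column revenue_times_cost = sales['revenue'] * sales['cost']:
    region  cost  revenue   rep  revenue_times_cost
0    North    42      422   Max               17724
1    North    73      477   Uma               34821
2  Central    31      775  Omar               24025
3  Central    53      134  Sara                7102
4  Central    65      333   Uma               21645
5    North     5       20   Max                 100
6    North    30      795   Max               23850
7    North     3      409  Dana                1227
8    North    28      453  Dana               12684
9    North    47      605  Dana               28435
drop duplicate rep (keep=first):
    region  cost  revenue   rep  revenue_times_cost
0    North    42      422   Max               17724
1    North    73      477   Uma               34821
2  Central    31      775  Omar               24025
3  Central    53      134  Sara                7102
7    North     3      409  Dana                1227
Then the sum of column 'revenue_times_cost': 84899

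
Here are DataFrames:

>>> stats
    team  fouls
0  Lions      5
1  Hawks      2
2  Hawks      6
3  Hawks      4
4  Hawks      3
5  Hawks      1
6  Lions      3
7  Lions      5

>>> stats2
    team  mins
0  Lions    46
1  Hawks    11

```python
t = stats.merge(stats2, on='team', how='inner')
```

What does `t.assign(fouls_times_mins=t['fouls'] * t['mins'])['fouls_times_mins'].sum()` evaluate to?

merge on 'team' (how='inner') → 8 rows:
    team  fouls  mins
0  Lions      5    46
1  Hawks      2    11
2  Hawks      6    11
3  Hawks      4    11
4  Hawks      3    11
5  Hawks      1    11
6  Lions      3    46
7  Lions      5    46
add column fouls_times_mins = t['fouls'] * t['mins']:
    team  fouls  mins  fouls_times_mins
0  Lions      5    46               230
1  Hawks      2    11                22
2  Hawks      6    11                66
3  Hawks      4    11                44
4  Hawks      3    11                33
5  Hawks      1    11                11
6  Lions      3    46               138
7  Lions      5    46               230

774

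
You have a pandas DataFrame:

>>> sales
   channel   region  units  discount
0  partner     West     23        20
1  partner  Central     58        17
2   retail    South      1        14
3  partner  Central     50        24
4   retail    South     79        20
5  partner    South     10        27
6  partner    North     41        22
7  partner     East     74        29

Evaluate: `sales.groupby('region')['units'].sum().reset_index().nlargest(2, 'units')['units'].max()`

108

group by region, sum of units:
region
Central    108
East        74
North       41
South       90
West        23
Name: units, dtype: int64
reset_index():
    region  units
0  Central    108
1     East     74
2    North     41
3    South     90
4     West     23
take 2 rows with largest units:
    region  units
0  Central    108
3    South     90
max of column 'units' → 108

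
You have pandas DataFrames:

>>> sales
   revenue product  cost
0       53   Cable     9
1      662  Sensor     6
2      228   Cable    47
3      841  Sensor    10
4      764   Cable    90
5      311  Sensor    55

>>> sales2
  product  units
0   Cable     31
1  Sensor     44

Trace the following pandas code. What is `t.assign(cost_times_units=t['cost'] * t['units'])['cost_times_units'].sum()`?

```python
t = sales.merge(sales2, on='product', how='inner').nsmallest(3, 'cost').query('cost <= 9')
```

merge on 'product' (how='inner') → 6 rows:
   revenue product  cost  units
0       53   Cable     9     31
1      662  Sensor     6     44
2      228   Cable    47     31
3      841  Sensor    10     44
4      764   Cable    90     31
5      311  Sensor    55     44
take 3 rows with smallest cost:
   revenue product  cost  units
1      662  Sensor     6     44
0       53   Cable     9     31
3      841  Sensor    10     44
filter rows where cost <= 9:
   revenue product  cost  units
1      662  Sensor     6     44
0       53   Cable     9     31
add column cost_times_units = t['cost'] * t['units']:
   revenue product  cost  units  cost_times_units
1      662  Sensor     6     44               264
0       53   Cable     9     31               279
Hence 543.

543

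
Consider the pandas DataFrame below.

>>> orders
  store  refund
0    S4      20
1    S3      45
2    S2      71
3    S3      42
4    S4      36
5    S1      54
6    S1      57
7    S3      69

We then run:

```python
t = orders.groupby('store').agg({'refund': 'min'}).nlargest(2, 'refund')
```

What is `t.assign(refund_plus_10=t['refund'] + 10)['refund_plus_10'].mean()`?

group by store, min of refund:
       refund
store        
S1         54
S2         71
S3         42
S4         20
take 2 rows with largest refund:
       refund
store        
S2         71
S1         54
add column refund_plus_10 = t['refund'] + 10:
       refund  refund_plus_10
store                        
S2         71              81
S1         54              64

72.5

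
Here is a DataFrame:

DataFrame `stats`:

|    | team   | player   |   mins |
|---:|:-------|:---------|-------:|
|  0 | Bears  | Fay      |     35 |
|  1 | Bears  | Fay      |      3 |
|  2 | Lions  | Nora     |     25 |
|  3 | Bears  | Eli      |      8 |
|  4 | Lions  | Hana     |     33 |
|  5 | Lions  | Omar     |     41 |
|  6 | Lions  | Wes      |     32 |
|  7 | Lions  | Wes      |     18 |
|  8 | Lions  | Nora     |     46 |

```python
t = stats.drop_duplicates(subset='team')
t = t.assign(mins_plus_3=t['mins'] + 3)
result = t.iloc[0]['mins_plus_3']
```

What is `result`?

38

drop duplicate team (keep=first):
    team player  mins
0  Bears    Fay    35
2  Lions   Nora    25
add column mins_plus_3 = t['mins'] + 3:
    team player  mins  mins_plus_3
0  Bears    Fay    35           38
2  Lions   Nora    25           28
Hence 38.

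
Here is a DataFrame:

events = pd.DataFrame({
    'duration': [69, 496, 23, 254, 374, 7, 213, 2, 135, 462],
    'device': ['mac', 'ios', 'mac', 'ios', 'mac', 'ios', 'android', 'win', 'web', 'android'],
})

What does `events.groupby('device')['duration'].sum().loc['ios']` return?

group by device, sum of duration:
device
android    675
ios        757
mac        466
web        135
win          2
Name: duration, dtype: int64
Taking the value at index 'ios' gives 757.

757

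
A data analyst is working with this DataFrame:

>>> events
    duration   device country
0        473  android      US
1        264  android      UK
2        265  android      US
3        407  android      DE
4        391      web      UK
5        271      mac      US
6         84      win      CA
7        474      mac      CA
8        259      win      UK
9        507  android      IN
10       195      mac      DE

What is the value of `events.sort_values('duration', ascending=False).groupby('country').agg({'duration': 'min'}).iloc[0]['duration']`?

sort by duration descending:
    duration   device country
9        507  android      IN
7        474      mac      CA
0        473  android      US
3        407  android      DE
4        391      web      UK
5        271      mac      US
2        265  android      US
1        264  android      UK
8        259      win      UK
10       195      mac      DE
6         84      win      CA
group by country, min of duration:
         duration
country          
CA             84
DE            195
IN            507
UK            259
US            265
Reading off the value at position 0, column 'duration', we get 84.

84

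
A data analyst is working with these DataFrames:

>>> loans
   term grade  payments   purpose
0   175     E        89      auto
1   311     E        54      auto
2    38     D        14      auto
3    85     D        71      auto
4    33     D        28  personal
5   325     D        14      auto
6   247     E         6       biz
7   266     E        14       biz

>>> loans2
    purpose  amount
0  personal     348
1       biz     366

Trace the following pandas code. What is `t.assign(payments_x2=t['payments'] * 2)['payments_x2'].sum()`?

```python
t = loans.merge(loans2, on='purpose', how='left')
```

merge on 'purpose' (how='left') → 8 rows:
   term grade  payments   purpose  amount
0   175     E        89      auto     NaN
1   311     E        54      auto     NaN
2    38     D        14      auto     NaN
3    85     D        71      auto     NaN
4    33     D        28  personal   348.0
5   325     D        14      auto     NaN
6   247     E         6       biz   366.0
7   266     E        14       biz   366.0
add column payments_x2 = t['payments'] * 2:
   term grade  payments   purpose  amount  payments_x2
0   175     E        89      auto     NaN          178
1   311     E        54      auto     NaN          108
2    38     D        14      auto     NaN           28
3    85     D        71      auto     NaN          142
4    33     D        28  personal   348.0           56
5   325     D        14      auto     NaN           28
6   247     E         6       biz   366.0           12
7   266     E        14       biz   366.0           28
Reading off the sum of column 'payments_x2', we get 580.

580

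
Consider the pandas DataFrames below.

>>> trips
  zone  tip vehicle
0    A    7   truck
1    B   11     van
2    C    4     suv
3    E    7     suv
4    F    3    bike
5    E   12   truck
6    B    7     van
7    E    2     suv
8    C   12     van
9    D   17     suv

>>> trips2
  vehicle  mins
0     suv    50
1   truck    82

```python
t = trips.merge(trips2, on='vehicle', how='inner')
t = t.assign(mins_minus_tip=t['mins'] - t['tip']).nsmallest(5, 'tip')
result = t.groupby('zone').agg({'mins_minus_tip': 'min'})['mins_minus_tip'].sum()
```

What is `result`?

164

merge on 'vehicle' (how='inner') → 6 rows:
  zone  tip vehicle  mins
0    A    7   truck    82
1    C    4     suv    50
2    E    7     suv    50
3    E   12   truck    82
4    E    2     suv    50
5    D   17     suv    50
add column mins_minus_tip = t['mins'] - t['tip']:
  zone  tip vehicle  mins  mins_minus_tip
0    A    7   truck    82              75
1    C    4     suv    50              46
2    E    7     suv    50              43
3    E   12   truck    82              70
4    E    2     suv    50              48
5    D   17     suv    50              33
take 5 rows with smallest tip:
  zone  tip vehicle  mins  mins_minus_tip
4    E    2     suv    50              48
1    C    4     suv    50              46
0    A    7   truck    82              75
2    E    7     suv    50              43
3    E   12   truck    82              70
group by zone, min of mins_minus_tip:
      mins_minus_tip
zone                
A                 75
C                 46
E                 43
The sum of column 'mins_minus_tip' is 164.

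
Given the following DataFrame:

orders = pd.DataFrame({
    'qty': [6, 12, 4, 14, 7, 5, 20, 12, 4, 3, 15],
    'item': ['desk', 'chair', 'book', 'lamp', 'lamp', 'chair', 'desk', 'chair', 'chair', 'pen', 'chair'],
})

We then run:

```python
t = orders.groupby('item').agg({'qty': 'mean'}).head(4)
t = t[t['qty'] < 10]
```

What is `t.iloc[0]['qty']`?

4.0

group by item, mean of qty:
        qty
item       
book    4.0
chair   9.6
desk   13.0
lamp   10.5
pen     3.0
take first 4 rows:
        qty
item       
book    4.0
chair   9.6
desk   13.0
lamp   10.5
filter rows where qty < 10:
       qty
item      
book   4.0
chair  9.6
Taking the value at position 0, column 'qty' gives 4.0.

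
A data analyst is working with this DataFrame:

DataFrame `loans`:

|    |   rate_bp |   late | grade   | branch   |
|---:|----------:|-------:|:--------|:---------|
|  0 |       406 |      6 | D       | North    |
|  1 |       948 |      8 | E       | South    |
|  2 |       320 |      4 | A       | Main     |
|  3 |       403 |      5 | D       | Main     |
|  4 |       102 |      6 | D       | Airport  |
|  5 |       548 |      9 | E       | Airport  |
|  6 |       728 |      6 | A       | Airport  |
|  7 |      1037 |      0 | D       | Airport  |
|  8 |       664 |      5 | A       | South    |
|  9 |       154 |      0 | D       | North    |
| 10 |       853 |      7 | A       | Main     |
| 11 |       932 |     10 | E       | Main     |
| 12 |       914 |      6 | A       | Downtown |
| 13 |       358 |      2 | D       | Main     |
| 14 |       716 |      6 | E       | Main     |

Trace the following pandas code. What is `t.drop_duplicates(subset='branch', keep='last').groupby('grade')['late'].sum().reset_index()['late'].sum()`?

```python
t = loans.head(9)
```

take first 9 rows:
   rate_bp  late grade   branch
0      406     6     D    North
1      948     8     E    South
2      320     4     A     Main
3      403     5     D     Main
4      102     6     D  Airport
5      548     9     E  Airport
6      728     6     A  Airport
7     1037     0     D  Airport
8      664     5     A    South
drop duplicate branch (keep=last):
   rate_bp  late grade   branch
0      406     6     D    North
3      403     5     D     Main
7     1037     0     D  Airport
8      664     5     A    South
group by grade, sum of late:
grade
A     5
D    11
Name: late, dtype: int64
reset_index():
  grade  late
0     A     5
1     D    11
Reading off the sum of column 'late', we get 16.

16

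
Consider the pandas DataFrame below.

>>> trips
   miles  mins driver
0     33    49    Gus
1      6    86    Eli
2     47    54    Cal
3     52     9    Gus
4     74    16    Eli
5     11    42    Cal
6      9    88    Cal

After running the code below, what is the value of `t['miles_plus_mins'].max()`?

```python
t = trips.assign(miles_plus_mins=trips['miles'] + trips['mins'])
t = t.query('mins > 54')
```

add column miles_plus_mins = trips['miles'] + trips['mins']:
   miles  mins driver  miles_plus_mins
0     33    49    Gus               82
1      6    86    Eli               92
2     47    54    Cal              101
3     52     9    Gus               61
4     74    16    Eli               90
5     11    42    Cal               53
6      9    88    Cal               97
filter rows where mins > 54:
   miles  mins driver  miles_plus_mins
1      6    86    Eli               92
6      9    88    Cal               97
Finally, max of column 'miles_plus_mins' = 97.

97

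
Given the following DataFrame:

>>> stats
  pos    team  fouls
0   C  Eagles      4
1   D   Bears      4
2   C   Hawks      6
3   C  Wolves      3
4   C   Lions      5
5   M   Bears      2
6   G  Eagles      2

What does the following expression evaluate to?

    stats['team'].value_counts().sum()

7

value_counts of team:
team
Eagles    2
Bears     2
Hawks     1
Wolves    1
Lions     1
Name: count, dtype: int64
Reading off the sum of the resulting series, we get 7.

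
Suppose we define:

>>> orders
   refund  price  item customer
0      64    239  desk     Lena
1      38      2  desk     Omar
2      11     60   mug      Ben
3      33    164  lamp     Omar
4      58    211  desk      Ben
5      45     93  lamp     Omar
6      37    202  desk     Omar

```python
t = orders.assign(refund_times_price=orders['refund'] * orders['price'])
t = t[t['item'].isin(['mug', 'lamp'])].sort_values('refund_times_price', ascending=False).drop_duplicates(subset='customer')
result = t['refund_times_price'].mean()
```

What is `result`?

add column refund_times_price = orders['refund'] * orders['price']:
   refund  price  item customer  refund_times_price
0      64    239  desk     Lena               15296
1      38      2  desk     Omar                  76
2      11     60   mug      Ben                 660
3      33    164  lamp     Omar                5412
4      58    211  desk      Ben               12238
5      45     93  lamp     Omar                4185
6      37    202  desk     Omar                7474
filter rows where item in ['mug', 'lamp']:
   refund  price  item customer  refund_times_price
2      11     60   mug      Ben                 660
3      33    164  lamp     Omar                5412
5      45     93  lamp     Omar                4185
sort by refund_times_price descending:
   refund  price  item customer  refund_times_price
3      33    164  lamp     Omar                5412
5      45     93  lamp     Omar                4185
2      11     60   mug      Ben                 660
drop duplicate customer (keep=first):
   refund  price  item customer  refund_times_price
3      33    164  lamp     Omar                5412
2      11     60   mug      Ben                 660
mean of column 'refund_times_price' → 3036.0

3036.0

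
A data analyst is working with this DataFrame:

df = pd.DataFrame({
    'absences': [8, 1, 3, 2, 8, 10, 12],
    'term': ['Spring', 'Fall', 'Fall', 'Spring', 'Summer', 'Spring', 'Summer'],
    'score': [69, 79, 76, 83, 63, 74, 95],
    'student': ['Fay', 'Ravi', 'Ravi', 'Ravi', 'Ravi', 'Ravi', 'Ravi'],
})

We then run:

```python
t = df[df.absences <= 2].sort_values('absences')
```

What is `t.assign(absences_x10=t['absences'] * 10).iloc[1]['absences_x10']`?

filter rows where absences <= 2:
   absences    term  score student
1         1    Fall     79    Ravi
3         2  Spring     83    Ravi
sort by absences:
   absences    term  score student
1         1    Fall     79    Ravi
3         2  Spring     83    Ravi
add column absences_x10 = t['absences'] * 10:
   absences    term  score student  absences_x10
1         1    Fall     79    Ravi            10
3         2  Spring     83    Ravi            20

20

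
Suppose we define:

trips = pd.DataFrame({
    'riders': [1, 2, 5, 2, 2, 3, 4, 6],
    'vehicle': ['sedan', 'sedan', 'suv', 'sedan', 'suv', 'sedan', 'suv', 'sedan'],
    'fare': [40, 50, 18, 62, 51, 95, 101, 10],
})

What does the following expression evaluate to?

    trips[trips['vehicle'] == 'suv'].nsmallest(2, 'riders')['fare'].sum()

152

filter rows where vehicle == 'suv':
   riders vehicle  fare
2       5     suv    18
4       2     suv    51
6       4     suv   101
take 2 rows with smallest riders:
   riders vehicle  fare
4       2     suv    51
6       4     suv   101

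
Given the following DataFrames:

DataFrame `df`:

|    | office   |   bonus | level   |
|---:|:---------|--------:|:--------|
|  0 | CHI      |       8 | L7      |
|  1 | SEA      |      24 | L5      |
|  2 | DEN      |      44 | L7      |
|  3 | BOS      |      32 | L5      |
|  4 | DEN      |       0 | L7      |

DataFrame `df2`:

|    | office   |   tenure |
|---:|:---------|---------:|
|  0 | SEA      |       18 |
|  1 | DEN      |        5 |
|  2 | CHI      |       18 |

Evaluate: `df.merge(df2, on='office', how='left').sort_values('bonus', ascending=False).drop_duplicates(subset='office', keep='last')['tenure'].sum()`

merge on 'office' (how='left') → 5 rows:
  office  bonus level  tenure
0    CHI      8    L7    18.0
1    SEA     24    L5    18.0
2    DEN     44    L7     5.0
3    BOS     32    L5     NaN
4    DEN      0    L7     5.0
sort by bonus descending:
  office  bonus level  tenure
2    DEN     44    L7     5.0
3    BOS     32    L5     NaN
1    SEA     24    L5    18.0
0    CHI      8    L7    18.0
4    DEN      0    L7     5.0
drop duplicate office (keep=last):
  office  bonus level  tenure
3    BOS     32    L5     NaN
1    SEA     24    L5    18.0
0    CHI      8    L7    18.0
4    DEN      0    L7     5.0
So sum() = 41.0.

41.0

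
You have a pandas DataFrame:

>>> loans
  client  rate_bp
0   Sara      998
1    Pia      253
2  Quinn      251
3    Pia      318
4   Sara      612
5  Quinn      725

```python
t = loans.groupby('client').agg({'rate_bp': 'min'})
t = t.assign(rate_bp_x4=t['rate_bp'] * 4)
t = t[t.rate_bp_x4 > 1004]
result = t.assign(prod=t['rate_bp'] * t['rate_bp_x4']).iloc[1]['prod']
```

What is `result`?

1498176

group by client, min of rate_bp:
        rate_bp
client         
Pia         253
Quinn       251
Sara        612
add column rate_bp_x4 = t['rate_bp'] * 4:
        rate_bp  rate_bp_x4
client                     
Pia         253        1012
Quinn       251        1004
Sara        612        2448
filter rows where rate_bp_x4 > 1004:
        rate_bp  rate_bp_x4
client                     
Pia         253        1012
Sara        612        2448
add column prod = t['rate_bp'] * t['rate_bp_x4']:
        rate_bp  rate_bp_x4     prod
client                              
Pia         253        1012   256036
Sara        612        2448  1498176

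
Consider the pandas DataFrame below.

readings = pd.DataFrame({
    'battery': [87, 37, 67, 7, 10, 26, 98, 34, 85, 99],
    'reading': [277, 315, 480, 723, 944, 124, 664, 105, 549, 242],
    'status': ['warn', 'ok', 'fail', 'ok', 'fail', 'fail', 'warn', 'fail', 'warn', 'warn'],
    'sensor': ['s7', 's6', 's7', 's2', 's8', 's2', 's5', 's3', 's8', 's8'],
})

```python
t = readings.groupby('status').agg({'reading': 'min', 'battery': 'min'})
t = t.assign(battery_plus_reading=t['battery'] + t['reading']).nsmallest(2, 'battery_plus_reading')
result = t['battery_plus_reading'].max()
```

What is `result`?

322

group by status: min(reading), min(battery):
        reading  battery
status                  
fail        105       10
ok          315        7
warn        242       85
add column battery_plus_reading = t['battery'] + t['reading']:
        reading  battery  battery_plus_reading
status                                        
fail        105       10                   115
ok          315        7                   322
warn        242       85                   327
take 2 rows with smallest battery_plus_reading:
        reading  battery  battery_plus_reading
status                                        
fail        105       10                   115
ok          315        7                   322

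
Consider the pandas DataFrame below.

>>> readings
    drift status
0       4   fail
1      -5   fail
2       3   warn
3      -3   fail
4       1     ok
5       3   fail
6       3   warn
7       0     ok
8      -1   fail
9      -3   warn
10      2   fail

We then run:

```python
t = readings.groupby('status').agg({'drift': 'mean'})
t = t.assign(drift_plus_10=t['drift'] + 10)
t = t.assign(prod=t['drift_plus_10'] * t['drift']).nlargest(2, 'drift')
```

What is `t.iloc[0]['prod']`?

group by status, mean of drift:
        drift
status       
fail      0.0
ok        0.5
warn      1.0
add column drift_plus_10 = t['drift'] + 10:
        drift  drift_plus_10
status                      
fail      0.0           10.0
ok        0.5           10.5
warn      1.0           11.0
add column prod = t['drift_plus_10'] * t['drift']:
        drift  drift_plus_10   prod
status                             
fail      0.0           10.0   0.00
ok        0.5           10.5   5.25
warn      1.0           11.0  11.00
take 2 rows with largest drift:
        drift  drift_plus_10   prod
status                             
warn      1.0           11.0  11.00
ok        0.5           10.5   5.25

11.0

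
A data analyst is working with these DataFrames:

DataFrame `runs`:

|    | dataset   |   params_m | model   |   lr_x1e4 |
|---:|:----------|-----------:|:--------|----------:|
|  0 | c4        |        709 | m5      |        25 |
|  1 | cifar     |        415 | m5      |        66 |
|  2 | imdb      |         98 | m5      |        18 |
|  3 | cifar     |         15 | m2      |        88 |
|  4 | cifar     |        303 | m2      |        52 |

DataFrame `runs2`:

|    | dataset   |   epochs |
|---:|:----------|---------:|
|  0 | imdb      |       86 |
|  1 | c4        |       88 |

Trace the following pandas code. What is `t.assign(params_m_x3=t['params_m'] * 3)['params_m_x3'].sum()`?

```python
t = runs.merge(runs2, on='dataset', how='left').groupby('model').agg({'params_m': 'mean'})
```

1699.0

merge on 'dataset' (how='left') → 5 rows:
  dataset  params_m model  lr_x1e4  epochs
0      c4       709    m5       25    88.0
1   cifar       415    m5       66     NaN
2    imdb        98    m5       18    86.0
3   cifar        15    m2       88     NaN
4   cifar       303    m2       52     NaN
group by model, mean of params_m:
         params_m
model            
m2     159.000000
m5     407.333333
add column params_m_x3 = t['params_m'] * 3:
         params_m  params_m_x3
model                         
m2     159.000000        477.0
m5     407.333333       1222.0
The sum of column 'params_m_x3' is 1699.0.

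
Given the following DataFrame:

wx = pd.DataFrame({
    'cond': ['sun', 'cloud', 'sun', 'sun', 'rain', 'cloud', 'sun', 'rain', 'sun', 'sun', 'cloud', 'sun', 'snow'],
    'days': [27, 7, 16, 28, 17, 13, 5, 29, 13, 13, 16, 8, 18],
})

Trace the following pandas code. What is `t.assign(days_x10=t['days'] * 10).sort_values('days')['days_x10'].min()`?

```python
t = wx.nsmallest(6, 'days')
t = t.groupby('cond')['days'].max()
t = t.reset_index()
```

130

take 6 rows with smallest days:
     cond  days
6     sun     5
1   cloud     7
11    sun     8
5   cloud    13
8     sun    13
9     sun    13
group by cond, max of days:
cond
cloud    13
sun      13
Name: days, dtype: int64
reset_index():
    cond  days
0  cloud    13
1    sun    13
add column days_x10 = t['days'] * 10:
    cond  days  days_x10
0  cloud    13       130
1    sun    13       130
sort by days:
    cond  days  days_x10
0  cloud    13       130
1    sun    13       130
min of column 'days_x10' → 130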